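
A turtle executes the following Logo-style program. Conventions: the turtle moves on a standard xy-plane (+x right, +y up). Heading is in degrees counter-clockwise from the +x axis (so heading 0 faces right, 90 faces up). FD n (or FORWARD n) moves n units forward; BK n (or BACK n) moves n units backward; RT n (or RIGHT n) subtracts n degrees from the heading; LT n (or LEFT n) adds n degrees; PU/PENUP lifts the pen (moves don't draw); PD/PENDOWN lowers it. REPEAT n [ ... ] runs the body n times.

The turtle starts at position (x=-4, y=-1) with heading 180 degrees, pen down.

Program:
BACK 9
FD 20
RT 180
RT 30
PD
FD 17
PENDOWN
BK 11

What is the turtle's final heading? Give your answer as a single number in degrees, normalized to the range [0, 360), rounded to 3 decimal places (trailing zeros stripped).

Executing turtle program step by step:
Start: pos=(-4,-1), heading=180, pen down
BK 9: (-4,-1) -> (5,-1) [heading=180, draw]
FD 20: (5,-1) -> (-15,-1) [heading=180, draw]
RT 180: heading 180 -> 0
RT 30: heading 0 -> 330
PD: pen down
FD 17: (-15,-1) -> (-0.278,-9.5) [heading=330, draw]
PD: pen down
BK 11: (-0.278,-9.5) -> (-9.804,-4) [heading=330, draw]
Final: pos=(-9.804,-4), heading=330, 4 segment(s) drawn

Answer: 330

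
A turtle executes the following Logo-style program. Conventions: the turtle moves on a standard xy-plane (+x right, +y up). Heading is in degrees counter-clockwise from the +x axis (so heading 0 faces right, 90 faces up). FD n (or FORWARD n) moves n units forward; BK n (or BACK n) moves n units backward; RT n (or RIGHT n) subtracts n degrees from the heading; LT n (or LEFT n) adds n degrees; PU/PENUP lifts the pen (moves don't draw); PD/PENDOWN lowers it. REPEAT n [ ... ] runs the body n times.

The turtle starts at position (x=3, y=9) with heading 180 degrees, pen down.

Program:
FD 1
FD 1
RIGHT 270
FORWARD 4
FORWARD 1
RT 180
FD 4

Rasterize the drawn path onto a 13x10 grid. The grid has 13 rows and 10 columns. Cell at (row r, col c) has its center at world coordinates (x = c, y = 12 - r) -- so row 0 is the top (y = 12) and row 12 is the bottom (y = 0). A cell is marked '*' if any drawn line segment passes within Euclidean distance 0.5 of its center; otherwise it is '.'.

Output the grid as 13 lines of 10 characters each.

Segment 0: (3,9) -> (2,9)
Segment 1: (2,9) -> (1,9)
Segment 2: (1,9) -> (1,5)
Segment 3: (1,5) -> (1,4)
Segment 4: (1,4) -> (1,8)

Answer: ..........
..........
..........
.***......
.*........
.*........
.*........
.*........
.*........
..........
..........
..........
..........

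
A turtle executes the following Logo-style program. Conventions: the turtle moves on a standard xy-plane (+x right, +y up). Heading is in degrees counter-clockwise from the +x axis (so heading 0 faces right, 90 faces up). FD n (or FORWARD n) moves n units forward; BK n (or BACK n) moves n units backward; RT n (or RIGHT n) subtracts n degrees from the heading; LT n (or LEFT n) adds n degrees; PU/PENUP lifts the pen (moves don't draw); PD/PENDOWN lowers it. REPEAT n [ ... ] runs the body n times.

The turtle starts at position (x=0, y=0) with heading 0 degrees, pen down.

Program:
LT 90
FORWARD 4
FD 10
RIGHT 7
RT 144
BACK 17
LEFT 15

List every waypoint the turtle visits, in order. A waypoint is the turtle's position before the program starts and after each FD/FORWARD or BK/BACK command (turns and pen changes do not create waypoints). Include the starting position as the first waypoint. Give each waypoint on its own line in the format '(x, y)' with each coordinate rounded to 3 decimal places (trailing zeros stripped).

Answer: (0, 0)
(0, 4)
(0, 14)
(-8.242, 28.869)

Derivation:
Executing turtle program step by step:
Start: pos=(0,0), heading=0, pen down
LT 90: heading 0 -> 90
FD 4: (0,0) -> (0,4) [heading=90, draw]
FD 10: (0,4) -> (0,14) [heading=90, draw]
RT 7: heading 90 -> 83
RT 144: heading 83 -> 299
BK 17: (0,14) -> (-8.242,28.869) [heading=299, draw]
LT 15: heading 299 -> 314
Final: pos=(-8.242,28.869), heading=314, 3 segment(s) drawn
Waypoints (4 total):
(0, 0)
(0, 4)
(0, 14)
(-8.242, 28.869)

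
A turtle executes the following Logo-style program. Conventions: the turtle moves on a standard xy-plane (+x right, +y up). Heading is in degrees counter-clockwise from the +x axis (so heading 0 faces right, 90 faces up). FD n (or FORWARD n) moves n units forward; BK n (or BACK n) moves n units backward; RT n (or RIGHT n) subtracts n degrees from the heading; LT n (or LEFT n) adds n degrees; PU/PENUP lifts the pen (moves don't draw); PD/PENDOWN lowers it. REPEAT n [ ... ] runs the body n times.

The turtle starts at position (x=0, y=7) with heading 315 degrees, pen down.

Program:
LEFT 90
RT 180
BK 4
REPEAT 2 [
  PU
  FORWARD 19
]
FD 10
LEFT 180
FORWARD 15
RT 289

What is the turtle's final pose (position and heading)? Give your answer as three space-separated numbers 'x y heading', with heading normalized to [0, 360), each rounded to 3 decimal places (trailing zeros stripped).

Answer: -20.506 -13.506 116

Derivation:
Executing turtle program step by step:
Start: pos=(0,7), heading=315, pen down
LT 90: heading 315 -> 45
RT 180: heading 45 -> 225
BK 4: (0,7) -> (2.828,9.828) [heading=225, draw]
REPEAT 2 [
  -- iteration 1/2 --
  PU: pen up
  FD 19: (2.828,9.828) -> (-10.607,-3.607) [heading=225, move]
  -- iteration 2/2 --
  PU: pen up
  FD 19: (-10.607,-3.607) -> (-24.042,-17.042) [heading=225, move]
]
FD 10: (-24.042,-17.042) -> (-31.113,-24.113) [heading=225, move]
LT 180: heading 225 -> 45
FD 15: (-31.113,-24.113) -> (-20.506,-13.506) [heading=45, move]
RT 289: heading 45 -> 116
Final: pos=(-20.506,-13.506), heading=116, 1 segment(s) drawn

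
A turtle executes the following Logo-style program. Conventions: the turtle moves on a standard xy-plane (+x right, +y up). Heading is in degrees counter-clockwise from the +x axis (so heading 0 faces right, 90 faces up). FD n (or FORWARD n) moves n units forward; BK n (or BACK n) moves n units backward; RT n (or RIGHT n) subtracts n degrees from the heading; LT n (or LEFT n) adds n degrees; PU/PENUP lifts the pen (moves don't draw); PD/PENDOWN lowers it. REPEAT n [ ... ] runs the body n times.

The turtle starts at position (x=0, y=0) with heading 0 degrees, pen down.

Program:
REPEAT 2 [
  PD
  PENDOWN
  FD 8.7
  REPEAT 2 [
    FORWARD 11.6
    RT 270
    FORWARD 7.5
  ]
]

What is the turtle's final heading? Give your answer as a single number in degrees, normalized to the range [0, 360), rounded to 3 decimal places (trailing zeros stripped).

Executing turtle program step by step:
Start: pos=(0,0), heading=0, pen down
REPEAT 2 [
  -- iteration 1/2 --
  PD: pen down
  PD: pen down
  FD 8.7: (0,0) -> (8.7,0) [heading=0, draw]
  REPEAT 2 [
    -- iteration 1/2 --
    FD 11.6: (8.7,0) -> (20.3,0) [heading=0, draw]
    RT 270: heading 0 -> 90
    FD 7.5: (20.3,0) -> (20.3,7.5) [heading=90, draw]
    -- iteration 2/2 --
    FD 11.6: (20.3,7.5) -> (20.3,19.1) [heading=90, draw]
    RT 270: heading 90 -> 180
    FD 7.5: (20.3,19.1) -> (12.8,19.1) [heading=180, draw]
  ]
  -- iteration 2/2 --
  PD: pen down
  PD: pen down
  FD 8.7: (12.8,19.1) -> (4.1,19.1) [heading=180, draw]
  REPEAT 2 [
    -- iteration 1/2 --
    FD 11.6: (4.1,19.1) -> (-7.5,19.1) [heading=180, draw]
    RT 270: heading 180 -> 270
    FD 7.5: (-7.5,19.1) -> (-7.5,11.6) [heading=270, draw]
    -- iteration 2/2 --
    FD 11.6: (-7.5,11.6) -> (-7.5,0) [heading=270, draw]
    RT 270: heading 270 -> 0
    FD 7.5: (-7.5,0) -> (0,0) [heading=0, draw]
  ]
]
Final: pos=(0,0), heading=0, 10 segment(s) drawn

Answer: 0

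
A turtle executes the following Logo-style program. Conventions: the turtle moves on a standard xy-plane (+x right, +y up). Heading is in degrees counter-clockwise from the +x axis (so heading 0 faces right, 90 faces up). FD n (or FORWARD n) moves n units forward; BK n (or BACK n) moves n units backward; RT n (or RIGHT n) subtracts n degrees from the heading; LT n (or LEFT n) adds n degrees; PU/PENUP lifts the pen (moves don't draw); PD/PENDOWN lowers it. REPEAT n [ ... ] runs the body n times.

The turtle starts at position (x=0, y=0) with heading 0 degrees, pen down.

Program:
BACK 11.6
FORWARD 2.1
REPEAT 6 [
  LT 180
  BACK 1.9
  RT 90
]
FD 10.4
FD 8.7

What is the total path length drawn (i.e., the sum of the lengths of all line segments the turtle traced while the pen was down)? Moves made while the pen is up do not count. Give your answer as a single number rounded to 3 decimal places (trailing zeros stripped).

Executing turtle program step by step:
Start: pos=(0,0), heading=0, pen down
BK 11.6: (0,0) -> (-11.6,0) [heading=0, draw]
FD 2.1: (-11.6,0) -> (-9.5,0) [heading=0, draw]
REPEAT 6 [
  -- iteration 1/6 --
  LT 180: heading 0 -> 180
  BK 1.9: (-9.5,0) -> (-7.6,0) [heading=180, draw]
  RT 90: heading 180 -> 90
  -- iteration 2/6 --
  LT 180: heading 90 -> 270
  BK 1.9: (-7.6,0) -> (-7.6,1.9) [heading=270, draw]
  RT 90: heading 270 -> 180
  -- iteration 3/6 --
  LT 180: heading 180 -> 0
  BK 1.9: (-7.6,1.9) -> (-9.5,1.9) [heading=0, draw]
  RT 90: heading 0 -> 270
  -- iteration 4/6 --
  LT 180: heading 270 -> 90
  BK 1.9: (-9.5,1.9) -> (-9.5,0) [heading=90, draw]
  RT 90: heading 90 -> 0
  -- iteration 5/6 --
  LT 180: heading 0 -> 180
  BK 1.9: (-9.5,0) -> (-7.6,0) [heading=180, draw]
  RT 90: heading 180 -> 90
  -- iteration 6/6 --
  LT 180: heading 90 -> 270
  BK 1.9: (-7.6,0) -> (-7.6,1.9) [heading=270, draw]
  RT 90: heading 270 -> 180
]
FD 10.4: (-7.6,1.9) -> (-18,1.9) [heading=180, draw]
FD 8.7: (-18,1.9) -> (-26.7,1.9) [heading=180, draw]
Final: pos=(-26.7,1.9), heading=180, 10 segment(s) drawn

Segment lengths:
  seg 1: (0,0) -> (-11.6,0), length = 11.6
  seg 2: (-11.6,0) -> (-9.5,0), length = 2.1
  seg 3: (-9.5,0) -> (-7.6,0), length = 1.9
  seg 4: (-7.6,0) -> (-7.6,1.9), length = 1.9
  seg 5: (-7.6,1.9) -> (-9.5,1.9), length = 1.9
  seg 6: (-9.5,1.9) -> (-9.5,0), length = 1.9
  seg 7: (-9.5,0) -> (-7.6,0), length = 1.9
  seg 8: (-7.6,0) -> (-7.6,1.9), length = 1.9
  seg 9: (-7.6,1.9) -> (-18,1.9), length = 10.4
  seg 10: (-18,1.9) -> (-26.7,1.9), length = 8.7
Total = 44.2

Answer: 44.2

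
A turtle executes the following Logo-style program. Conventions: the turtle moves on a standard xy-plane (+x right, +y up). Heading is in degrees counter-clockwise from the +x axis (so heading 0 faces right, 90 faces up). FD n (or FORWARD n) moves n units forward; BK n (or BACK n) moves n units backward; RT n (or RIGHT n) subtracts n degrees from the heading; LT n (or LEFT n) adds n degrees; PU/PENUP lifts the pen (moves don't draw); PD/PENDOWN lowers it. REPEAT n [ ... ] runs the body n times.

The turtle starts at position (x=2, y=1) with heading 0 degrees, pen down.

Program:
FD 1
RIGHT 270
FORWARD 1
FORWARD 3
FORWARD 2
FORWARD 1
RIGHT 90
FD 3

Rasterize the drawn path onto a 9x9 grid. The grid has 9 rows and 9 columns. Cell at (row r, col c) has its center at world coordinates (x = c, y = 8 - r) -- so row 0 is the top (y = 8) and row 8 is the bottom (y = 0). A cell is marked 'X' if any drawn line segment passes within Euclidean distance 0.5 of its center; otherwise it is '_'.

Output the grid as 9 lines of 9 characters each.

Segment 0: (2,1) -> (3,1)
Segment 1: (3,1) -> (3,2)
Segment 2: (3,2) -> (3,5)
Segment 3: (3,5) -> (3,7)
Segment 4: (3,7) -> (3,8)
Segment 5: (3,8) -> (6,8)

Answer: ___XXXX__
___X_____
___X_____
___X_____
___X_____
___X_____
___X_____
__XX_____
_________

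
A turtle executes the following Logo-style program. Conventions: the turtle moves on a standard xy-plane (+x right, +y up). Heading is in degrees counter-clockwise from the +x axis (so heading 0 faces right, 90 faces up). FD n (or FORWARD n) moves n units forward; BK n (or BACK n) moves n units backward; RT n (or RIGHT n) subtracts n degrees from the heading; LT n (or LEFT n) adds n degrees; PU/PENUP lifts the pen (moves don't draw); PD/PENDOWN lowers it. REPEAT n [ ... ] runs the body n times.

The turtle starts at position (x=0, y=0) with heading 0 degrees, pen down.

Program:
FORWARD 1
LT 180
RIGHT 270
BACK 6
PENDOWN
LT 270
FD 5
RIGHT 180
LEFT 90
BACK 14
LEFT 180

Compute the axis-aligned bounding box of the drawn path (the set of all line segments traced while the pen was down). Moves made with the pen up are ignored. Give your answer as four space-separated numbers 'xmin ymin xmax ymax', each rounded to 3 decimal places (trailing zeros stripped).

Executing turtle program step by step:
Start: pos=(0,0), heading=0, pen down
FD 1: (0,0) -> (1,0) [heading=0, draw]
LT 180: heading 0 -> 180
RT 270: heading 180 -> 270
BK 6: (1,0) -> (1,6) [heading=270, draw]
PD: pen down
LT 270: heading 270 -> 180
FD 5: (1,6) -> (-4,6) [heading=180, draw]
RT 180: heading 180 -> 0
LT 90: heading 0 -> 90
BK 14: (-4,6) -> (-4,-8) [heading=90, draw]
LT 180: heading 90 -> 270
Final: pos=(-4,-8), heading=270, 4 segment(s) drawn

Segment endpoints: x in {-4, -4, 0, 1, 1}, y in {-8, 0, 6, 6}
xmin=-4, ymin=-8, xmax=1, ymax=6

Answer: -4 -8 1 6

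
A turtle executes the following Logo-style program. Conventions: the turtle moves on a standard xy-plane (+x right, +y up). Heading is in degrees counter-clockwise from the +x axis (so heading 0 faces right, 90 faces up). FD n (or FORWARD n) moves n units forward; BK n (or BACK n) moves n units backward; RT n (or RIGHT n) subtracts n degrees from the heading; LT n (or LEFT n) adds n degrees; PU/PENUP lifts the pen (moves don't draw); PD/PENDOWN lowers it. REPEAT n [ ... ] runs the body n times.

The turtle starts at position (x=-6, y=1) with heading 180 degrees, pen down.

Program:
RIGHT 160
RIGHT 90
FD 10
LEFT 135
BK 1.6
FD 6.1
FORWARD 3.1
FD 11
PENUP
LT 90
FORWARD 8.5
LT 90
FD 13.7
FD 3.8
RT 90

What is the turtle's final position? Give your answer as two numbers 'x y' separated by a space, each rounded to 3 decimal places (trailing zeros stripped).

Executing turtle program step by step:
Start: pos=(-6,1), heading=180, pen down
RT 160: heading 180 -> 20
RT 90: heading 20 -> 290
FD 10: (-6,1) -> (-2.58,-8.397) [heading=290, draw]
LT 135: heading 290 -> 65
BK 1.6: (-2.58,-8.397) -> (-3.256,-9.847) [heading=65, draw]
FD 6.1: (-3.256,-9.847) -> (-0.678,-4.319) [heading=65, draw]
FD 3.1: (-0.678,-4.319) -> (0.632,-1.509) [heading=65, draw]
FD 11: (0.632,-1.509) -> (5.281,8.46) [heading=65, draw]
PU: pen up
LT 90: heading 65 -> 155
FD 8.5: (5.281,8.46) -> (-2.423,12.053) [heading=155, move]
LT 90: heading 155 -> 245
FD 13.7: (-2.423,12.053) -> (-8.213,-0.364) [heading=245, move]
FD 3.8: (-8.213,-0.364) -> (-9.819,-3.808) [heading=245, move]
RT 90: heading 245 -> 155
Final: pos=(-9.819,-3.808), heading=155, 5 segment(s) drawn

Answer: -9.819 -3.808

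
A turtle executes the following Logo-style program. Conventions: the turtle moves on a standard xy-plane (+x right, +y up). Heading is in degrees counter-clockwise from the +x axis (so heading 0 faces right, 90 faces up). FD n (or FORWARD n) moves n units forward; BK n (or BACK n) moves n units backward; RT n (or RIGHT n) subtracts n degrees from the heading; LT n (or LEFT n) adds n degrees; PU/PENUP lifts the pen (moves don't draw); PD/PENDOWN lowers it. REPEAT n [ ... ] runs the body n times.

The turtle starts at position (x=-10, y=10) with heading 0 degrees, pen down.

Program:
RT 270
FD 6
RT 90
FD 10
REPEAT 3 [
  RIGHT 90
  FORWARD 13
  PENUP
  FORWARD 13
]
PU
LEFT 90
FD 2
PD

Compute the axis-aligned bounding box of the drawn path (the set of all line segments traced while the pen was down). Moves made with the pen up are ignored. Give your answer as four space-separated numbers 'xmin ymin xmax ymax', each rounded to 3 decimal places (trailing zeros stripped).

Answer: -10 3 0 16

Derivation:
Executing turtle program step by step:
Start: pos=(-10,10), heading=0, pen down
RT 270: heading 0 -> 90
FD 6: (-10,10) -> (-10,16) [heading=90, draw]
RT 90: heading 90 -> 0
FD 10: (-10,16) -> (0,16) [heading=0, draw]
REPEAT 3 [
  -- iteration 1/3 --
  RT 90: heading 0 -> 270
  FD 13: (0,16) -> (0,3) [heading=270, draw]
  PU: pen up
  FD 13: (0,3) -> (0,-10) [heading=270, move]
  -- iteration 2/3 --
  RT 90: heading 270 -> 180
  FD 13: (0,-10) -> (-13,-10) [heading=180, move]
  PU: pen up
  FD 13: (-13,-10) -> (-26,-10) [heading=180, move]
  -- iteration 3/3 --
  RT 90: heading 180 -> 90
  FD 13: (-26,-10) -> (-26,3) [heading=90, move]
  PU: pen up
  FD 13: (-26,3) -> (-26,16) [heading=90, move]
]
PU: pen up
LT 90: heading 90 -> 180
FD 2: (-26,16) -> (-28,16) [heading=180, move]
PD: pen down
Final: pos=(-28,16), heading=180, 3 segment(s) drawn

Segment endpoints: x in {-10, -10, 0, 0}, y in {3, 10, 16, 16}
xmin=-10, ymin=3, xmax=0, ymax=16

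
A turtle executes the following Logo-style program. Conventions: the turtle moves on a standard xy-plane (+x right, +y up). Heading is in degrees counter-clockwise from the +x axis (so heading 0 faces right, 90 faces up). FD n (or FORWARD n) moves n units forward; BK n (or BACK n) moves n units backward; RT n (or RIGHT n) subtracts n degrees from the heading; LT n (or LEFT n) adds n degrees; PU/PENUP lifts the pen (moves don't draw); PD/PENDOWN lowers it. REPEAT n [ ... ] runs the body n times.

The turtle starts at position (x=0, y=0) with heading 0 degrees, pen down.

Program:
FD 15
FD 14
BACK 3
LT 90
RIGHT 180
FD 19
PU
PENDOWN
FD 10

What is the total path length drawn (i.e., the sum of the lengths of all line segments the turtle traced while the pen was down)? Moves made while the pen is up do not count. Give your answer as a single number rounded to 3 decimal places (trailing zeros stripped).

Answer: 61

Derivation:
Executing turtle program step by step:
Start: pos=(0,0), heading=0, pen down
FD 15: (0,0) -> (15,0) [heading=0, draw]
FD 14: (15,0) -> (29,0) [heading=0, draw]
BK 3: (29,0) -> (26,0) [heading=0, draw]
LT 90: heading 0 -> 90
RT 180: heading 90 -> 270
FD 19: (26,0) -> (26,-19) [heading=270, draw]
PU: pen up
PD: pen down
FD 10: (26,-19) -> (26,-29) [heading=270, draw]
Final: pos=(26,-29), heading=270, 5 segment(s) drawn

Segment lengths:
  seg 1: (0,0) -> (15,0), length = 15
  seg 2: (15,0) -> (29,0), length = 14
  seg 3: (29,0) -> (26,0), length = 3
  seg 4: (26,0) -> (26,-19), length = 19
  seg 5: (26,-19) -> (26,-29), length = 10
Total = 61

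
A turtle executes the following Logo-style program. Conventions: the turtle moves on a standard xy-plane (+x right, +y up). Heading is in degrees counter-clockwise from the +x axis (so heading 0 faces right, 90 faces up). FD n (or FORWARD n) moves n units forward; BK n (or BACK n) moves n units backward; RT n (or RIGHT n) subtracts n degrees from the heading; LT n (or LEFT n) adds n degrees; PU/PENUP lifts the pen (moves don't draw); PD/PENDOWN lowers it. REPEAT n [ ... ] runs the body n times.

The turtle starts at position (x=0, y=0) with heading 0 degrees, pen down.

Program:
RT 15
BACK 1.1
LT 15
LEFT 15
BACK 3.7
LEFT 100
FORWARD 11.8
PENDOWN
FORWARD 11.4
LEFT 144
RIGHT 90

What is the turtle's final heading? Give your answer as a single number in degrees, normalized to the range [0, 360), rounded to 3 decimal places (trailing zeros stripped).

Answer: 169

Derivation:
Executing turtle program step by step:
Start: pos=(0,0), heading=0, pen down
RT 15: heading 0 -> 345
BK 1.1: (0,0) -> (-1.063,0.285) [heading=345, draw]
LT 15: heading 345 -> 0
LT 15: heading 0 -> 15
BK 3.7: (-1.063,0.285) -> (-4.636,-0.673) [heading=15, draw]
LT 100: heading 15 -> 115
FD 11.8: (-4.636,-0.673) -> (-9.623,10.022) [heading=115, draw]
PD: pen down
FD 11.4: (-9.623,10.022) -> (-14.441,20.353) [heading=115, draw]
LT 144: heading 115 -> 259
RT 90: heading 259 -> 169
Final: pos=(-14.441,20.353), heading=169, 4 segment(s) drawn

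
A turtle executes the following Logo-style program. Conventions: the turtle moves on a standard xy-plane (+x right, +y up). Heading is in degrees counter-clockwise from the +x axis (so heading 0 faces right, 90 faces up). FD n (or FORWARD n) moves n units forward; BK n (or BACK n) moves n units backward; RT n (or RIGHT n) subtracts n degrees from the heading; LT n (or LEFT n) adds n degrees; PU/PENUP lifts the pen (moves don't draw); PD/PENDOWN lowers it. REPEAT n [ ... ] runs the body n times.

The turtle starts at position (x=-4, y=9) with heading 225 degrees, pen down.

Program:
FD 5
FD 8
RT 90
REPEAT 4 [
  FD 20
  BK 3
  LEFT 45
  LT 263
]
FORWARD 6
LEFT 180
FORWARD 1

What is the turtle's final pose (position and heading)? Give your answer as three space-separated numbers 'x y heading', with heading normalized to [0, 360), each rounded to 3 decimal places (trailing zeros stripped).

Answer: 8.763 26.584 107

Derivation:
Executing turtle program step by step:
Start: pos=(-4,9), heading=225, pen down
FD 5: (-4,9) -> (-7.536,5.464) [heading=225, draw]
FD 8: (-7.536,5.464) -> (-13.192,-0.192) [heading=225, draw]
RT 90: heading 225 -> 135
REPEAT 4 [
  -- iteration 1/4 --
  FD 20: (-13.192,-0.192) -> (-27.335,13.95) [heading=135, draw]
  BK 3: (-27.335,13.95) -> (-25.213,11.828) [heading=135, draw]
  LT 45: heading 135 -> 180
  LT 263: heading 180 -> 83
  -- iteration 2/4 --
  FD 20: (-25.213,11.828) -> (-22.776,31.679) [heading=83, draw]
  BK 3: (-22.776,31.679) -> (-23.141,28.702) [heading=83, draw]
  LT 45: heading 83 -> 128
  LT 263: heading 128 -> 31
  -- iteration 3/4 --
  FD 20: (-23.141,28.702) -> (-5.998,39.002) [heading=31, draw]
  BK 3: (-5.998,39.002) -> (-8.57,37.457) [heading=31, draw]
  LT 45: heading 31 -> 76
  LT 263: heading 76 -> 339
  -- iteration 4/4 --
  FD 20: (-8.57,37.457) -> (10.102,30.29) [heading=339, draw]
  BK 3: (10.102,30.29) -> (7.301,31.365) [heading=339, draw]
  LT 45: heading 339 -> 24
  LT 263: heading 24 -> 287
]
FD 6: (7.301,31.365) -> (9.056,25.627) [heading=287, draw]
LT 180: heading 287 -> 107
FD 1: (9.056,25.627) -> (8.763,26.584) [heading=107, draw]
Final: pos=(8.763,26.584), heading=107, 12 segment(s) drawn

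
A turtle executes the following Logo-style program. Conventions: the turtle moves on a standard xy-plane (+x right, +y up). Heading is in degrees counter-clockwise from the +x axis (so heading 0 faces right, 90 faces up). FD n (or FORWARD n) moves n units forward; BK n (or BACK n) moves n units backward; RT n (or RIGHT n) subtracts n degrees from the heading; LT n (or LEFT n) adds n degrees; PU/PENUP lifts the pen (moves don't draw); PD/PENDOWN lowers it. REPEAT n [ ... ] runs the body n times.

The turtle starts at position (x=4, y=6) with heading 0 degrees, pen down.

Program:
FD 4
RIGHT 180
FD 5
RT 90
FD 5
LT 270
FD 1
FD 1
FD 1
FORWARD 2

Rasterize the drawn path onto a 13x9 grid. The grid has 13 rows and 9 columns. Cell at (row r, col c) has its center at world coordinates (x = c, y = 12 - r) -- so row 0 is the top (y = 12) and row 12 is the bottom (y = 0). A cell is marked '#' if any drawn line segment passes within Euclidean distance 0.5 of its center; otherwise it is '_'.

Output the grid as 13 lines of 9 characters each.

Answer: _________
___######
___#_____
___#_____
___#_____
___#_____
___######
_________
_________
_________
_________
_________
_________

Derivation:
Segment 0: (4,6) -> (8,6)
Segment 1: (8,6) -> (3,6)
Segment 2: (3,6) -> (3,11)
Segment 3: (3,11) -> (4,11)
Segment 4: (4,11) -> (5,11)
Segment 5: (5,11) -> (6,11)
Segment 6: (6,11) -> (8,11)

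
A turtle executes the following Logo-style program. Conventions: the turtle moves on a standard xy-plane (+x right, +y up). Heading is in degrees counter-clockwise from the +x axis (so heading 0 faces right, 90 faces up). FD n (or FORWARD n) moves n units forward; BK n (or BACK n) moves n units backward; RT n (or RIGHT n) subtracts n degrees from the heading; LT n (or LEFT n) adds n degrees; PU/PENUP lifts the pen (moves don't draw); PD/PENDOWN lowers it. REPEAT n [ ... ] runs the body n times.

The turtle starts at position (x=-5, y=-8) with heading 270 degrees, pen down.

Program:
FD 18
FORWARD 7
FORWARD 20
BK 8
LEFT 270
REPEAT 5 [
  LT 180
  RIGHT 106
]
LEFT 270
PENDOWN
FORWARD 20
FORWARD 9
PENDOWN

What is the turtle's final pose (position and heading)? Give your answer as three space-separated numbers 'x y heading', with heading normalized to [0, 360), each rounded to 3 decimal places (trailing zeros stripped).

Answer: -10.036 -16.441 100

Derivation:
Executing turtle program step by step:
Start: pos=(-5,-8), heading=270, pen down
FD 18: (-5,-8) -> (-5,-26) [heading=270, draw]
FD 7: (-5,-26) -> (-5,-33) [heading=270, draw]
FD 20: (-5,-33) -> (-5,-53) [heading=270, draw]
BK 8: (-5,-53) -> (-5,-45) [heading=270, draw]
LT 270: heading 270 -> 180
REPEAT 5 [
  -- iteration 1/5 --
  LT 180: heading 180 -> 0
  RT 106: heading 0 -> 254
  -- iteration 2/5 --
  LT 180: heading 254 -> 74
  RT 106: heading 74 -> 328
  -- iteration 3/5 --
  LT 180: heading 328 -> 148
  RT 106: heading 148 -> 42
  -- iteration 4/5 --
  LT 180: heading 42 -> 222
  RT 106: heading 222 -> 116
  -- iteration 5/5 --
  LT 180: heading 116 -> 296
  RT 106: heading 296 -> 190
]
LT 270: heading 190 -> 100
PD: pen down
FD 20: (-5,-45) -> (-8.473,-25.304) [heading=100, draw]
FD 9: (-8.473,-25.304) -> (-10.036,-16.441) [heading=100, draw]
PD: pen down
Final: pos=(-10.036,-16.441), heading=100, 6 segment(s) drawn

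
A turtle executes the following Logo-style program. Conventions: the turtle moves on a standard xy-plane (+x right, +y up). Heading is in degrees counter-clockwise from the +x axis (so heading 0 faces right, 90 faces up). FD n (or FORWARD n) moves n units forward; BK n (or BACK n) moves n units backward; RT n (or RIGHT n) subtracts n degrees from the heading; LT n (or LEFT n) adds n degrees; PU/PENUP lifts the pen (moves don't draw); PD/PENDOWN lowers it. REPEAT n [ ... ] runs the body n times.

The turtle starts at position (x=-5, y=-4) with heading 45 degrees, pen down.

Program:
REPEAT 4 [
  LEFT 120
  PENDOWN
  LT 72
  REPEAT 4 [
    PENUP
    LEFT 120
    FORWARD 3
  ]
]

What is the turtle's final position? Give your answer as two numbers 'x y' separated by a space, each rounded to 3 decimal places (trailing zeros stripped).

Answer: -3.101 -11.085

Derivation:
Executing turtle program step by step:
Start: pos=(-5,-4), heading=45, pen down
REPEAT 4 [
  -- iteration 1/4 --
  LT 120: heading 45 -> 165
  PD: pen down
  LT 72: heading 165 -> 237
  REPEAT 4 [
    -- iteration 1/4 --
    PU: pen up
    LT 120: heading 237 -> 357
    FD 3: (-5,-4) -> (-2.004,-4.157) [heading=357, move]
    -- iteration 2/4 --
    PU: pen up
    LT 120: heading 357 -> 117
    FD 3: (-2.004,-4.157) -> (-3.366,-1.484) [heading=117, move]
    -- iteration 3/4 --
    PU: pen up
    LT 120: heading 117 -> 237
    FD 3: (-3.366,-1.484) -> (-5,-4) [heading=237, move]
    -- iteration 4/4 --
    PU: pen up
    LT 120: heading 237 -> 357
    FD 3: (-5,-4) -> (-2.004,-4.157) [heading=357, move]
  ]
  -- iteration 2/4 --
  LT 120: heading 357 -> 117
  PD: pen down
  LT 72: heading 117 -> 189
  REPEAT 4 [
    -- iteration 1/4 --
    PU: pen up
    LT 120: heading 189 -> 309
    FD 3: (-2.004,-4.157) -> (-0.116,-6.488) [heading=309, move]
    -- iteration 2/4 --
    PU: pen up
    LT 120: heading 309 -> 69
    FD 3: (-0.116,-6.488) -> (0.959,-3.688) [heading=69, move]
    -- iteration 3/4 --
    PU: pen up
    LT 120: heading 69 -> 189
    FD 3: (0.959,-3.688) -> (-2.004,-4.157) [heading=189, move]
    -- iteration 4/4 --
    PU: pen up
    LT 120: heading 189 -> 309
    FD 3: (-2.004,-4.157) -> (-0.116,-6.488) [heading=309, move]
  ]
  -- iteration 3/4 --
  LT 120: heading 309 -> 69
  PD: pen down
  LT 72: heading 69 -> 141
  REPEAT 4 [
    -- iteration 1/4 --
    PU: pen up
    LT 120: heading 141 -> 261
    FD 3: (-0.116,-6.488) -> (-0.585,-9.452) [heading=261, move]
    -- iteration 2/4 --
    PU: pen up
    LT 120: heading 261 -> 21
    FD 3: (-0.585,-9.452) -> (2.215,-8.376) [heading=21, move]
    -- iteration 3/4 --
    PU: pen up
    LT 120: heading 21 -> 141
    FD 3: (2.215,-8.376) -> (-0.116,-6.488) [heading=141, move]
    -- iteration 4/4 --
    PU: pen up
    LT 120: heading 141 -> 261
    FD 3: (-0.116,-6.488) -> (-0.585,-9.452) [heading=261, move]
  ]
  -- iteration 4/4 --
  LT 120: heading 261 -> 21
  PD: pen down
  LT 72: heading 21 -> 93
  REPEAT 4 [
    -- iteration 1/4 --
    PU: pen up
    LT 120: heading 93 -> 213
    FD 3: (-0.585,-9.452) -> (-3.101,-11.085) [heading=213, move]
    -- iteration 2/4 --
    PU: pen up
    LT 120: heading 213 -> 333
    FD 3: (-3.101,-11.085) -> (-0.428,-12.447) [heading=333, move]
    -- iteration 3/4 --
    PU: pen up
    LT 120: heading 333 -> 93
    FD 3: (-0.428,-12.447) -> (-0.585,-9.452) [heading=93, move]
    -- iteration 4/4 --
    PU: pen up
    LT 120: heading 93 -> 213
    FD 3: (-0.585,-9.452) -> (-3.101,-11.085) [heading=213, move]
  ]
]
Final: pos=(-3.101,-11.085), heading=213, 0 segment(s) drawn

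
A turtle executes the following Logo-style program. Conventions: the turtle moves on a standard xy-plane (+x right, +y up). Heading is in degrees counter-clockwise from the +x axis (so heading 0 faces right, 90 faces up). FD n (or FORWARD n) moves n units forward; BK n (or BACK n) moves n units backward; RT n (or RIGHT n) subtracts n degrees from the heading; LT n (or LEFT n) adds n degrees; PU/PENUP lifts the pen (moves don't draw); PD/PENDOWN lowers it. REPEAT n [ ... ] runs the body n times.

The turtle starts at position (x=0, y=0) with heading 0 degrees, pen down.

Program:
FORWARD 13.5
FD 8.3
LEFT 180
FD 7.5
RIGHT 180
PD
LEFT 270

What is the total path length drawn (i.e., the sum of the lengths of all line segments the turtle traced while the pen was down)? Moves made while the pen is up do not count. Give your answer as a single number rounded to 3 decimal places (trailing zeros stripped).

Answer: 29.3

Derivation:
Executing turtle program step by step:
Start: pos=(0,0), heading=0, pen down
FD 13.5: (0,0) -> (13.5,0) [heading=0, draw]
FD 8.3: (13.5,0) -> (21.8,0) [heading=0, draw]
LT 180: heading 0 -> 180
FD 7.5: (21.8,0) -> (14.3,0) [heading=180, draw]
RT 180: heading 180 -> 0
PD: pen down
LT 270: heading 0 -> 270
Final: pos=(14.3,0), heading=270, 3 segment(s) drawn

Segment lengths:
  seg 1: (0,0) -> (13.5,0), length = 13.5
  seg 2: (13.5,0) -> (21.8,0), length = 8.3
  seg 3: (21.8,0) -> (14.3,0), length = 7.5
Total = 29.3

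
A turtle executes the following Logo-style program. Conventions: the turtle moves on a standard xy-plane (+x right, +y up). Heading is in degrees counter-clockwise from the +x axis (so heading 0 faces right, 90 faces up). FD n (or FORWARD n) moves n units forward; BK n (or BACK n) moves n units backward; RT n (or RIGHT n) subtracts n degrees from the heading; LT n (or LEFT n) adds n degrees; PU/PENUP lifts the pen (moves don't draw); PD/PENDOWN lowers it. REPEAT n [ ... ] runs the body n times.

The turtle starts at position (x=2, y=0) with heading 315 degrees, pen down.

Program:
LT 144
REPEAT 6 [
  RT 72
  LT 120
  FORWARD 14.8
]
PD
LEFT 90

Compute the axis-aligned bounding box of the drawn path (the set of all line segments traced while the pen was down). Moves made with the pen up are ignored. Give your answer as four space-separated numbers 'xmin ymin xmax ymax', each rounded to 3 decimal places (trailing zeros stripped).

Answer: -31.427 -28.078 2 8.061

Derivation:
Executing turtle program step by step:
Start: pos=(2,0), heading=315, pen down
LT 144: heading 315 -> 99
REPEAT 6 [
  -- iteration 1/6 --
  RT 72: heading 99 -> 27
  LT 120: heading 27 -> 147
  FD 14.8: (2,0) -> (-10.412,8.061) [heading=147, draw]
  -- iteration 2/6 --
  RT 72: heading 147 -> 75
  LT 120: heading 75 -> 195
  FD 14.8: (-10.412,8.061) -> (-24.708,4.23) [heading=195, draw]
  -- iteration 3/6 --
  RT 72: heading 195 -> 123
  LT 120: heading 123 -> 243
  FD 14.8: (-24.708,4.23) -> (-31.427,-8.957) [heading=243, draw]
  -- iteration 4/6 --
  RT 72: heading 243 -> 171
  LT 120: heading 171 -> 291
  FD 14.8: (-31.427,-8.957) -> (-26.123,-22.774) [heading=291, draw]
  -- iteration 5/6 --
  RT 72: heading 291 -> 219
  LT 120: heading 219 -> 339
  FD 14.8: (-26.123,-22.774) -> (-12.306,-28.078) [heading=339, draw]
  -- iteration 6/6 --
  RT 72: heading 339 -> 267
  LT 120: heading 267 -> 27
  FD 14.8: (-12.306,-28.078) -> (0.881,-21.359) [heading=27, draw]
]
PD: pen down
LT 90: heading 27 -> 117
Final: pos=(0.881,-21.359), heading=117, 6 segment(s) drawn

Segment endpoints: x in {-31.427, -26.123, -24.708, -12.306, -10.412, 0.881, 2}, y in {-28.078, -22.774, -21.359, -8.957, 0, 4.23, 8.061}
xmin=-31.427, ymin=-28.078, xmax=2, ymax=8.061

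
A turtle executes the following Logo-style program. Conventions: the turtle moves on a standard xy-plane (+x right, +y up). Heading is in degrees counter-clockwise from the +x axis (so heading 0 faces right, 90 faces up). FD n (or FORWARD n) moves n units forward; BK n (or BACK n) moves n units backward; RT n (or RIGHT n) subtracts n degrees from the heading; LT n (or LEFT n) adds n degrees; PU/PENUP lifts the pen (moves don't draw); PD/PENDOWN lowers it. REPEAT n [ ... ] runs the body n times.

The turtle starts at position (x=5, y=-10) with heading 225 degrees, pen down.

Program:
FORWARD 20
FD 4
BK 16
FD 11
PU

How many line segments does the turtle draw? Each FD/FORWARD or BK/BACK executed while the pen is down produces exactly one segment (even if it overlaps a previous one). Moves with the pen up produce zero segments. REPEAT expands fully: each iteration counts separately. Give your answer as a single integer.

Answer: 4

Derivation:
Executing turtle program step by step:
Start: pos=(5,-10), heading=225, pen down
FD 20: (5,-10) -> (-9.142,-24.142) [heading=225, draw]
FD 4: (-9.142,-24.142) -> (-11.971,-26.971) [heading=225, draw]
BK 16: (-11.971,-26.971) -> (-0.657,-15.657) [heading=225, draw]
FD 11: (-0.657,-15.657) -> (-8.435,-23.435) [heading=225, draw]
PU: pen up
Final: pos=(-8.435,-23.435), heading=225, 4 segment(s) drawn
Segments drawn: 4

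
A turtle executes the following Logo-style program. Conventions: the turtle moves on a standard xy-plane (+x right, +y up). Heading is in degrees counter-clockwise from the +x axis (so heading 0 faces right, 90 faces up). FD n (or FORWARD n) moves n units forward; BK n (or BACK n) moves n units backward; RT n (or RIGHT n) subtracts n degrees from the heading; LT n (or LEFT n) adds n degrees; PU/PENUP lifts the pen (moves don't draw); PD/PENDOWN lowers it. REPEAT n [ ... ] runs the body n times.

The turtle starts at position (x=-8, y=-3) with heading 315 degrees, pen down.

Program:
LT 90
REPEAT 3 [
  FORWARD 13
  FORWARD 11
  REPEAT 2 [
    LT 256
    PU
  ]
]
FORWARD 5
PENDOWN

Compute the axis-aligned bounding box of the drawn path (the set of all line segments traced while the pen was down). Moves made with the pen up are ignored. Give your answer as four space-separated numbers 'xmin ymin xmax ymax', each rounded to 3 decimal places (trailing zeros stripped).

Answer: -8 -3 8.971 13.971

Derivation:
Executing turtle program step by step:
Start: pos=(-8,-3), heading=315, pen down
LT 90: heading 315 -> 45
REPEAT 3 [
  -- iteration 1/3 --
  FD 13: (-8,-3) -> (1.192,6.192) [heading=45, draw]
  FD 11: (1.192,6.192) -> (8.971,13.971) [heading=45, draw]
  REPEAT 2 [
    -- iteration 1/2 --
    LT 256: heading 45 -> 301
    PU: pen up
    -- iteration 2/2 --
    LT 256: heading 301 -> 197
    PU: pen up
  ]
  -- iteration 2/3 --
  FD 13: (8.971,13.971) -> (-3.461,10.17) [heading=197, move]
  FD 11: (-3.461,10.17) -> (-13.981,6.954) [heading=197, move]
  REPEAT 2 [
    -- iteration 1/2 --
    LT 256: heading 197 -> 93
    PU: pen up
    -- iteration 2/2 --
    LT 256: heading 93 -> 349
    PU: pen up
  ]
  -- iteration 3/3 --
  FD 13: (-13.981,6.954) -> (-1.22,4.473) [heading=349, move]
  FD 11: (-1.22,4.473) -> (9.578,2.374) [heading=349, move]
  REPEAT 2 [
    -- iteration 1/2 --
    LT 256: heading 349 -> 245
    PU: pen up
    -- iteration 2/2 --
    LT 256: heading 245 -> 141
    PU: pen up
  ]
]
FD 5: (9.578,2.374) -> (5.693,5.521) [heading=141, move]
PD: pen down
Final: pos=(5.693,5.521), heading=141, 2 segment(s) drawn

Segment endpoints: x in {-8, 1.192, 8.971}, y in {-3, 6.192, 13.971}
xmin=-8, ymin=-3, xmax=8.971, ymax=13.971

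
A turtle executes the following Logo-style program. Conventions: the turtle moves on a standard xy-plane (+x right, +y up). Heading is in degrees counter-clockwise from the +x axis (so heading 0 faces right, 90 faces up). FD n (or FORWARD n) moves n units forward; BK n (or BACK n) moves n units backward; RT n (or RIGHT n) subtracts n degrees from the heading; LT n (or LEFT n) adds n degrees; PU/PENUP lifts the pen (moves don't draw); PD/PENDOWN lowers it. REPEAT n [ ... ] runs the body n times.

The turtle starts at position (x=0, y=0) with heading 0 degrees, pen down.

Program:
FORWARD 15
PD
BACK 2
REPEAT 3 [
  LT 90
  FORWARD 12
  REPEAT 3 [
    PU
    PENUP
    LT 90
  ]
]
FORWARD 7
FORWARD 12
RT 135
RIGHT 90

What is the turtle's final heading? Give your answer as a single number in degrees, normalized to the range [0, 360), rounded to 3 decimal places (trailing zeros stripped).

Answer: 135

Derivation:
Executing turtle program step by step:
Start: pos=(0,0), heading=0, pen down
FD 15: (0,0) -> (15,0) [heading=0, draw]
PD: pen down
BK 2: (15,0) -> (13,0) [heading=0, draw]
REPEAT 3 [
  -- iteration 1/3 --
  LT 90: heading 0 -> 90
  FD 12: (13,0) -> (13,12) [heading=90, draw]
  REPEAT 3 [
    -- iteration 1/3 --
    PU: pen up
    PU: pen up
    LT 90: heading 90 -> 180
    -- iteration 2/3 --
    PU: pen up
    PU: pen up
    LT 90: heading 180 -> 270
    -- iteration 3/3 --
    PU: pen up
    PU: pen up
    LT 90: heading 270 -> 0
  ]
  -- iteration 2/3 --
  LT 90: heading 0 -> 90
  FD 12: (13,12) -> (13,24) [heading=90, move]
  REPEAT 3 [
    -- iteration 1/3 --
    PU: pen up
    PU: pen up
    LT 90: heading 90 -> 180
    -- iteration 2/3 --
    PU: pen up
    PU: pen up
    LT 90: heading 180 -> 270
    -- iteration 3/3 --
    PU: pen up
    PU: pen up
    LT 90: heading 270 -> 0
  ]
  -- iteration 3/3 --
  LT 90: heading 0 -> 90
  FD 12: (13,24) -> (13,36) [heading=90, move]
  REPEAT 3 [
    -- iteration 1/3 --
    PU: pen up
    PU: pen up
    LT 90: heading 90 -> 180
    -- iteration 2/3 --
    PU: pen up
    PU: pen up
    LT 90: heading 180 -> 270
    -- iteration 3/3 --
    PU: pen up
    PU: pen up
    LT 90: heading 270 -> 0
  ]
]
FD 7: (13,36) -> (20,36) [heading=0, move]
FD 12: (20,36) -> (32,36) [heading=0, move]
RT 135: heading 0 -> 225
RT 90: heading 225 -> 135
Final: pos=(32,36), heading=135, 3 segment(s) drawn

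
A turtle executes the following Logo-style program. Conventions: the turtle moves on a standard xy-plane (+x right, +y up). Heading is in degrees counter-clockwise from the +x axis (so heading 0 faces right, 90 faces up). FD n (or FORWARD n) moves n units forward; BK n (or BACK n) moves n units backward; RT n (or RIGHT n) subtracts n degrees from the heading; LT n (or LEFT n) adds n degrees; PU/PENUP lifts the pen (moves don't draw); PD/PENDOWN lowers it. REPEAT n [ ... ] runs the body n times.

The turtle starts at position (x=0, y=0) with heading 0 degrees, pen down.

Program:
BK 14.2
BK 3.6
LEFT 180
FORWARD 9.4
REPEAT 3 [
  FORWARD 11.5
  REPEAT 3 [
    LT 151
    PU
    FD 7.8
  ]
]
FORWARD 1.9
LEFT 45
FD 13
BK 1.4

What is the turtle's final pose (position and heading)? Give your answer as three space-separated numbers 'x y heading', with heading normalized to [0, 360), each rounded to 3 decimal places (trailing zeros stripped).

Executing turtle program step by step:
Start: pos=(0,0), heading=0, pen down
BK 14.2: (0,0) -> (-14.2,0) [heading=0, draw]
BK 3.6: (-14.2,0) -> (-17.8,0) [heading=0, draw]
LT 180: heading 0 -> 180
FD 9.4: (-17.8,0) -> (-27.2,0) [heading=180, draw]
REPEAT 3 [
  -- iteration 1/3 --
  FD 11.5: (-27.2,0) -> (-38.7,0) [heading=180, draw]
  REPEAT 3 [
    -- iteration 1/3 --
    LT 151: heading 180 -> 331
    PU: pen up
    FD 7.8: (-38.7,0) -> (-31.878,-3.782) [heading=331, move]
    -- iteration 2/3 --
    LT 151: heading 331 -> 122
    PU: pen up
    FD 7.8: (-31.878,-3.782) -> (-36.011,2.833) [heading=122, move]
    -- iteration 3/3 --
    LT 151: heading 122 -> 273
    PU: pen up
    FD 7.8: (-36.011,2.833) -> (-35.603,-4.956) [heading=273, move]
  ]
  -- iteration 2/3 --
  FD 11.5: (-35.603,-4.956) -> (-35.001,-16.44) [heading=273, move]
  REPEAT 3 [
    -- iteration 1/3 --
    LT 151: heading 273 -> 64
    PU: pen up
    FD 7.8: (-35.001,-16.44) -> (-31.582,-9.43) [heading=64, move]
    -- iteration 2/3 --
    LT 151: heading 64 -> 215
    PU: pen up
    FD 7.8: (-31.582,-9.43) -> (-37.971,-13.904) [heading=215, move]
    -- iteration 3/3 --
    LT 151: heading 215 -> 6
    PU: pen up
    FD 7.8: (-37.971,-13.904) -> (-30.214,-13.088) [heading=6, move]
  ]
  -- iteration 3/3 --
  FD 11.5: (-30.214,-13.088) -> (-18.777,-11.886) [heading=6, move]
  REPEAT 3 [
    -- iteration 1/3 --
    LT 151: heading 6 -> 157
    PU: pen up
    FD 7.8: (-18.777,-11.886) -> (-25.957,-8.838) [heading=157, move]
    -- iteration 2/3 --
    LT 151: heading 157 -> 308
    PU: pen up
    FD 7.8: (-25.957,-8.838) -> (-21.155,-14.985) [heading=308, move]
    -- iteration 3/3 --
    LT 151: heading 308 -> 99
    PU: pen up
    FD 7.8: (-21.155,-14.985) -> (-22.375,-7.281) [heading=99, move]
  ]
]
FD 1.9: (-22.375,-7.281) -> (-22.672,-5.404) [heading=99, move]
LT 45: heading 99 -> 144
FD 13: (-22.672,-5.404) -> (-33.189,2.237) [heading=144, move]
BK 1.4: (-33.189,2.237) -> (-32.057,1.414) [heading=144, move]
Final: pos=(-32.057,1.414), heading=144, 4 segment(s) drawn

Answer: -32.057 1.414 144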